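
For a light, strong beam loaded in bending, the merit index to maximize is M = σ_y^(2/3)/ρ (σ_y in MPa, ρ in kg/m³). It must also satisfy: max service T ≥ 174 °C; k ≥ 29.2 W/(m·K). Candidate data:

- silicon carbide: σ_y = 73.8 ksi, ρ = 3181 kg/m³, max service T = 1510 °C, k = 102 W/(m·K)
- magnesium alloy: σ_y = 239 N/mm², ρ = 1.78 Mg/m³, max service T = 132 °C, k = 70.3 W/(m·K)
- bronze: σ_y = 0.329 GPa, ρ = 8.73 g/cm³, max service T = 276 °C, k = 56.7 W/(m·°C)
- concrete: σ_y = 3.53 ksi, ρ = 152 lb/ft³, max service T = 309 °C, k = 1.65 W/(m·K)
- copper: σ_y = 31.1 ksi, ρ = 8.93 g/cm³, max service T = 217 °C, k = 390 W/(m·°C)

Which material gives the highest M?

silicon carbide

Screen on constraints: max service T ≥ 174 °C; k ≥ 29.2 W/(m·K). Survivors: silicon carbide, bronze, copper.
In SI units:
  silicon carbide: σ_y = 508.8 MPa, ρ = 3181 kg/m³
  bronze: σ_y = 329.0 MPa, ρ = 8730 kg/m³
  copper: σ_y = 214.4 MPa, ρ = 8930 kg/m³
  silicon carbide: M = 20.0×10⁻³
  bronze: M = 5.46×10⁻³
  copper: M = 4.01×10⁻³
Highest index: silicon carbide.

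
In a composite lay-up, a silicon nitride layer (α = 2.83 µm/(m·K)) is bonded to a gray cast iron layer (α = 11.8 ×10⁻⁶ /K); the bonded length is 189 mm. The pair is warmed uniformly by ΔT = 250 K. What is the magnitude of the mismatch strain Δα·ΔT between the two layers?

2.24×10⁻³

Δα = |2.83 − 11.8|×10⁻⁶/K = 8.97×10⁻⁶/K.
Mismatch strain = Δα·ΔT = 8.97×10⁻⁶ × 250.0 = 2.24×10⁻³.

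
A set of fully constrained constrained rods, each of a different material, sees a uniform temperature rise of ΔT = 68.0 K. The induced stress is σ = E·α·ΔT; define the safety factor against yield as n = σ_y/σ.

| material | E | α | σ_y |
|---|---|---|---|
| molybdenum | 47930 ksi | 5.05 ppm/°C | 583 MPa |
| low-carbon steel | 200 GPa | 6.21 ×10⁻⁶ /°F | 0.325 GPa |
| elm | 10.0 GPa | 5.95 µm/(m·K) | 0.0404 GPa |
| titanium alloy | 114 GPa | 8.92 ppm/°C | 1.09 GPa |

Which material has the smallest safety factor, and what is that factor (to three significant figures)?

low-carbon steel, n = 2.14

With everything in SI (GPa, ×10⁻⁶/K, MPa):
  molybdenum: E = 330.5, α = 5.05, σ_y = 583.0 → σ = 113 MPa, n = 5.14
  low-carbon steel: E = 200.0, α = 11.2, σ_y = 325.0 → σ = 152 MPa, n = 2.14
  elm: E = 10.00, α = 5.95, σ_y = 40.40 → σ = 4.05 MPa, n = 9.99
  titanium alloy: E = 114.0, α = 8.92, σ_y = 1090 → σ = 69.1 MPa, n = 15.8
Low-carbon steel has the lowest safety factor, n = 2.14.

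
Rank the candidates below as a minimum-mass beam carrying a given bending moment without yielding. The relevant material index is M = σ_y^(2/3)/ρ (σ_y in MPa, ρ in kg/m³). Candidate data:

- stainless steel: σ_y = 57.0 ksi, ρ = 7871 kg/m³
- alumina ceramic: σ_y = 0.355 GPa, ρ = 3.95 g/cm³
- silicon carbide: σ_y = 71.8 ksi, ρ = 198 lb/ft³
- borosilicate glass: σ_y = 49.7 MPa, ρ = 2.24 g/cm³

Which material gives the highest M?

Normalizing units and computing the index:
  stainless steel: σ_y = 393.0 MPa, ρ = 7871 kg/m³
  alumina ceramic: σ_y = 355.0 MPa, ρ = 3950 kg/m³
  silicon carbide: σ_y = 495.0 MPa, ρ = 3172 kg/m³
  borosilicate glass: σ_y = 49.70 MPa, ρ = 2240 kg/m³
  silicon carbide: M = 19.7×10⁻³
  alumina ceramic: M = 12.7×10⁻³
  stainless steel: M = 6.82×10⁻³
  borosilicate glass: M = 6.03×10⁻³
Silicon carbide ranks first.

silicon carbide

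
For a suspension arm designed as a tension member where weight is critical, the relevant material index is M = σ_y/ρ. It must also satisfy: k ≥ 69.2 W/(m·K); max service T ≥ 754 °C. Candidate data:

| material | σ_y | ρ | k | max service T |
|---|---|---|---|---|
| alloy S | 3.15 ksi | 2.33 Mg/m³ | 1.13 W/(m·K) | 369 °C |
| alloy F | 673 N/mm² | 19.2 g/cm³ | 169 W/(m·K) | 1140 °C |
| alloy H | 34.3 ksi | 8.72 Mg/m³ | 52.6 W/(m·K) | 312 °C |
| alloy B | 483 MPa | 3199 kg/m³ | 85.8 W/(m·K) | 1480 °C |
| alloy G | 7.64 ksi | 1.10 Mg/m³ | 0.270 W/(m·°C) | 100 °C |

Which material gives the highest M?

Screen on constraints: k ≥ 69.2 W/(m·K); max service T ≥ 754 °C. Survivors: alloy F, alloy B.
Convert each candidate to consistent units, then evaluate M:
  alloy F: σ_y = 673.0 MPa, ρ = 19200 kg/m³
  alloy B: σ_y = 483.0 MPa, ρ = 3199 kg/m³
  alloy B: M = 151 kN·m/kg
  alloy F: M = 35.1 kN·m/kg
Highest index: alloy B.

alloy B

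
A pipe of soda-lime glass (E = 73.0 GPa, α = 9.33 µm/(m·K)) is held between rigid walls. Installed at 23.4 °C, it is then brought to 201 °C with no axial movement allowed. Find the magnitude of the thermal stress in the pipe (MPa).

121 MPa

ΔT = 177.6 K. Constrained thermal stress σ = E·α·ΔT = 73.00×10³ MPa × 9.33×10⁻⁶ × 177.6 = 121 MPa (compressive).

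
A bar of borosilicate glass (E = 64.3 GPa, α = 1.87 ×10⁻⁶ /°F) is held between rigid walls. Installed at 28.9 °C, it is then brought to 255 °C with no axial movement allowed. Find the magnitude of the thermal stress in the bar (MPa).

α = 1.87×10⁻⁶/°F × 9/5 = 3.37×10⁻⁶/K.
ΔT = 226.1 K. Constrained thermal stress σ = E·α·ΔT = 64.30×10³ MPa × 3.37×10⁻⁶ × 226.1 = 48.9 MPa (compressive).

48.9 MPa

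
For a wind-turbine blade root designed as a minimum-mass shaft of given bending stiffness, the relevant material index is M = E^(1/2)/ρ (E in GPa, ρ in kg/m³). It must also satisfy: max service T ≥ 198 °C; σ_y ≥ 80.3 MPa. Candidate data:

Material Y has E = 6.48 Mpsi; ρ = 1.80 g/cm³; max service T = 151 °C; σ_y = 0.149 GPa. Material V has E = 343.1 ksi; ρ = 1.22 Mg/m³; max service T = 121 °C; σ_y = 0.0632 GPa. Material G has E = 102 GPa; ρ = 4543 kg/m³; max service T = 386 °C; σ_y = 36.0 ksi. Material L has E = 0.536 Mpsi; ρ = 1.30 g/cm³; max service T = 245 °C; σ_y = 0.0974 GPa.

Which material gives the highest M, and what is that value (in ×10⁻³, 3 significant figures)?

Screen on constraints: max service T ≥ 198 °C; σ_y ≥ 80.3 MPa. Survivors: material G, material L.
Convert each candidate to consistent units, then evaluate M:
  material G: E = 102.0 GPa, ρ = 4543 kg/m³
  material L: E = 3.696 GPa, ρ = 1300 kg/m³
  material G: M = 2.22×10⁻³
  material L: M = 1.48×10⁻³
Material G has the largest M.

material G, M = 2.22×10⁻³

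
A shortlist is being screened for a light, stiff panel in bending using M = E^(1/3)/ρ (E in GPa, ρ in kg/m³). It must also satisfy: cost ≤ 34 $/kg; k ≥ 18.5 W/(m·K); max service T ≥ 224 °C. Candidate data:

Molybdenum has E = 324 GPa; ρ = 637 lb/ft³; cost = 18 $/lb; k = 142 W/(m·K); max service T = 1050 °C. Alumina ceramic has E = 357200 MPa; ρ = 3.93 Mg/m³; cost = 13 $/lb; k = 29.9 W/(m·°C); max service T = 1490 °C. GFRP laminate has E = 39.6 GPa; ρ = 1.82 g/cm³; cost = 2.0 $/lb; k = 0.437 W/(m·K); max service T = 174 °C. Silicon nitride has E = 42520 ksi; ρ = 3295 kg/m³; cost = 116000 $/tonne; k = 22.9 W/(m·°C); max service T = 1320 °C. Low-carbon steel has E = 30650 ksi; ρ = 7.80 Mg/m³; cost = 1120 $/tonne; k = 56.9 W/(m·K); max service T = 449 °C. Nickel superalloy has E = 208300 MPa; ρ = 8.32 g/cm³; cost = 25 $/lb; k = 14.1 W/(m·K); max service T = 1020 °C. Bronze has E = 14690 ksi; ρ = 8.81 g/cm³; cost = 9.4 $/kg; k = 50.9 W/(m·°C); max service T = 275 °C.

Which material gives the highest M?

alumina ceramic

Screen on constraints: cost ≤ 34 $/kg; k ≥ 18.5 W/(m·K); max service T ≥ 224 °C. Survivors: alumina ceramic, low-carbon steel, bronze.
In SI units:
  alumina ceramic: E = 357.2 GPa, ρ = 3930 kg/m³
  low-carbon steel: E = 211.3 GPa, ρ = 7800 kg/m³
  bronze: E = 101.3 GPa, ρ = 8810 kg/m³
  alumina ceramic: M = 1.81×10⁻³
  low-carbon steel: M = 0.764×10⁻³
  bronze: M = 0.529×10⁻³
The maximum is for alumina ceramic.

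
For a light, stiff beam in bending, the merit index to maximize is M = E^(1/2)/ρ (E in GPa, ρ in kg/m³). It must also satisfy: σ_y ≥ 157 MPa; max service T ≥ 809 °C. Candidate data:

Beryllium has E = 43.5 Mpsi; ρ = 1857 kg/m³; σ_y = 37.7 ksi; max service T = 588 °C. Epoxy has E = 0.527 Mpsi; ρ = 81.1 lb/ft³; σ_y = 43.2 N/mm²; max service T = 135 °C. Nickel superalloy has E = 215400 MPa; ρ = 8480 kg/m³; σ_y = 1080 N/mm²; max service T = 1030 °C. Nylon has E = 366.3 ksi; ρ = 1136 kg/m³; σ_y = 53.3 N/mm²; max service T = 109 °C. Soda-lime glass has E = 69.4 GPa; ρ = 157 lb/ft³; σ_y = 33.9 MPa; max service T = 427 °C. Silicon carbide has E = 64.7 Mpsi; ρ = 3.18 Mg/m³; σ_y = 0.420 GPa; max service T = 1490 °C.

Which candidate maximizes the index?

silicon carbide

Screen on constraints: σ_y ≥ 157 MPa; max service T ≥ 809 °C. Survivors: nickel superalloy, silicon carbide.
Normalizing units and computing the index:
  nickel superalloy: E = 215.4 GPa, ρ = 8480 kg/m³
  silicon carbide: E = 446.1 GPa, ρ = 3180 kg/m³
  silicon carbide: M = 6.64×10⁻³
  nickel superalloy: M = 1.73×10⁻³
Highest index: silicon carbide.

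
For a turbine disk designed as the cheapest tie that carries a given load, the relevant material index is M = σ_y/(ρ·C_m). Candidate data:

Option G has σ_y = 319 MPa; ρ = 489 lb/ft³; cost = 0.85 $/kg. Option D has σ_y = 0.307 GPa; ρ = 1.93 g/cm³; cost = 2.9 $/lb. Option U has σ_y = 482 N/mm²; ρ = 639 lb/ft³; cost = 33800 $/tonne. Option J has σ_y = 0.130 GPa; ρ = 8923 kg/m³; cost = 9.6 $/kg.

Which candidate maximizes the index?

option G

Convert each candidate to consistent units, then evaluate M:
  option G: σ_y = 319.0 MPa, ρ = 7833 kg/m³, cost = 0.8500 $/kg
  option D: σ_y = 307.0 MPa, ρ = 1930 kg/m³, cost = 6.393 $/kg
  option U: σ_y = 482.0 MPa, ρ = 10240 kg/m³, cost = 33.80 $/kg
  option J: σ_y = 130.0 MPa, ρ = 8923 kg/m³, cost = 9.600 $/kg
  option G: M = 47.9 kN·m per $
  option D: M = 24.9 kN·m per $
  option J: M = 1.52 kN·m per $
  option U: M = 1.39 kN·m per $
Option G ranks first.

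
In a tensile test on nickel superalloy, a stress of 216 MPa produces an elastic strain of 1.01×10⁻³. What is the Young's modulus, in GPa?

E = σ/ε = 216 MPa / 1.01×10⁻³ = 213900 MPa = 214 GPa.

214 GPa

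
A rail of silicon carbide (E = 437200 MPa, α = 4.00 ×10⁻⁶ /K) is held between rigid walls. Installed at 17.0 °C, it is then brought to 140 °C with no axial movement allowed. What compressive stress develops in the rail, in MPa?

215 MPa

E = 437200 MPa = 437.2 GPa.
ΔT = 123.0 K. Constrained thermal stress σ = E·α·ΔT = 437.2×10³ MPa × 4.00×10⁻⁶ × 123.0 = 215 MPa (compressive).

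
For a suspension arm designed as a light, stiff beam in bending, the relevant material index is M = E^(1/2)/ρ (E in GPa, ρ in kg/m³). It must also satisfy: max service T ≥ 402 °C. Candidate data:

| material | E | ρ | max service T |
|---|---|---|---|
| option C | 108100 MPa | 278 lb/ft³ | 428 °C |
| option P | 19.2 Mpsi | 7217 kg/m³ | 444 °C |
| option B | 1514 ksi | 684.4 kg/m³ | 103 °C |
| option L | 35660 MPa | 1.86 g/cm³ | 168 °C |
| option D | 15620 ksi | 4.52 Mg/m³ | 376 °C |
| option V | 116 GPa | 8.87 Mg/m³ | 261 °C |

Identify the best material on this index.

option C

Screen on constraints: max service T ≥ 402 °C. Survivors: option C, option P.
Normalizing units and computing the index:
  option C: E = 108.1 GPa, ρ = 4453 kg/m³
  option P: E = 132.4 GPa, ρ = 7217 kg/m³
  option C: M = 2.33×10⁻³
  option P: M = 1.59×10⁻³
The maximum is for option C.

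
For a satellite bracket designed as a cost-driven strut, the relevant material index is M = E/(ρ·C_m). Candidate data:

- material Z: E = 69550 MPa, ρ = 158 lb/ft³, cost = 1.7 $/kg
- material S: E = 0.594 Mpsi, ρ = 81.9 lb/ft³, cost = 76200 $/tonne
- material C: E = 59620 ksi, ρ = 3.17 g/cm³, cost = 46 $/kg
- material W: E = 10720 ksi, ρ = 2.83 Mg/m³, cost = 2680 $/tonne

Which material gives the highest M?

Convert each candidate to consistent units, then evaluate M:
  material Z: E = 69.55 GPa, ρ = 2531 kg/m³, cost = 1.700 $/kg
  material S: E = 4.095 GPa, ρ = 1312 kg/m³, cost = 76.20 $/kg
  material C: E = 411.1 GPa, ρ = 3170 kg/m³, cost = 46.00 $/kg
  material W: E = 73.91 GPa, ρ = 2830 kg/m³, cost = 2.680 $/kg
  material Z: M = 16.2 MN·m per $
  material W: M = 9.75 MN·m per $
  material C: M = 2.82 MN·m per $
  material S: M = 0.0410 MN·m per $
The maximum is for material Z.

material Z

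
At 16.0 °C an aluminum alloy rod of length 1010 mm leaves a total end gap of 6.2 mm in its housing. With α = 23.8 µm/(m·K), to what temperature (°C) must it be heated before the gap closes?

274 °C

α·L₀·ΔT = 6.2 mm ⇒ ΔT = 6.2 / (23.8×10⁻⁶ × 1010.0) = 257.9 K.
T = 16.0 + 257.9 = 273.9 °C.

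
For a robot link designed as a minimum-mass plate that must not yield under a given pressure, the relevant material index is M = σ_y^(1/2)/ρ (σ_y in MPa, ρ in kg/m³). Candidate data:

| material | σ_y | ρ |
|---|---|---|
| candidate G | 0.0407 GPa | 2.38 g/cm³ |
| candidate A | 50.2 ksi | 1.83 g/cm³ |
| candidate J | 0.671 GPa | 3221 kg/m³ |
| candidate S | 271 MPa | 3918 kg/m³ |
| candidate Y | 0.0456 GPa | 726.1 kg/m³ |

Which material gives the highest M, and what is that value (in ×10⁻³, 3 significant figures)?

Putting every candidate on a common basis:
  candidate G: σ_y = 40.70 MPa, ρ = 2380 kg/m³
  candidate A: σ_y = 346.1 MPa, ρ = 1830 kg/m³
  candidate J: σ_y = 671.0 MPa, ρ = 3221 kg/m³
  candidate S: σ_y = 271.0 MPa, ρ = 3918 kg/m³
  candidate Y: σ_y = 45.60 MPa, ρ = 726.1 kg/m³
  candidate A: M = 10.2×10⁻³
  candidate Y: M = 9.30×10⁻³
  candidate J: M = 8.04×10⁻³
  candidate S: M = 4.20×10⁻³
  candidate G: M = 2.68×10⁻³
Candidate A ranks first.

candidate A, M = 10.2×10⁻³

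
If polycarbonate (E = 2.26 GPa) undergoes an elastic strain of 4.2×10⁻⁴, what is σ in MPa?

σ = E·ε = 2260 MPa × 4.2×10⁻⁴ = 0.949 MPa.

0.949 MPa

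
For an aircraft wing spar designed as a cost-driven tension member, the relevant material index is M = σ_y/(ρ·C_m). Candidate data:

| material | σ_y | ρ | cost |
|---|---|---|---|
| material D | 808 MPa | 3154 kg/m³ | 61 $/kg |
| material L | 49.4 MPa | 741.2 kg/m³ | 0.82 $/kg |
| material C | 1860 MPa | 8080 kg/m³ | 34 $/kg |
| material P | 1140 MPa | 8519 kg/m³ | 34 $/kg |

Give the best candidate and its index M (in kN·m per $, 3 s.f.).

material L, M = 81.3 kN·m per $

Per-candidate index values:
  material L: M = 81.3 kN·m per $
  material C: M = 6.77 kN·m per $
  material D: M = 4.20 kN·m per $
  material P: M = 3.94 kN·m per $
Highest index: material L.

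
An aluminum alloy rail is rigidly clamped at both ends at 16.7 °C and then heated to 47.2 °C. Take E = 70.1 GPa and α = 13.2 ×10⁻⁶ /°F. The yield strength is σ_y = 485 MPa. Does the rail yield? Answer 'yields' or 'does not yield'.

does not yield

α = 13.2×10⁻⁶/°F × 9/5 = 23.8×10⁻⁶/K.
ΔT = 30.50 K. Constrained thermal stress σ = E·α·ΔT = 70.10×10³ MPa × 23.8×10⁻⁶ × 30.50 = 50.8 MPa (compressive).
Compare to σ_y = 485 MPa: σ < σ_y, so it does not yield.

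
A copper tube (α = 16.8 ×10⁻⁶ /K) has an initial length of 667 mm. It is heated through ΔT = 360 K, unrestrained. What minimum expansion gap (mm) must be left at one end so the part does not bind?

4.03 mm

ΔL = α·L₀·ΔT = 16.8×10⁻⁶ × 667 mm × 360.0 K = 4.03 mm.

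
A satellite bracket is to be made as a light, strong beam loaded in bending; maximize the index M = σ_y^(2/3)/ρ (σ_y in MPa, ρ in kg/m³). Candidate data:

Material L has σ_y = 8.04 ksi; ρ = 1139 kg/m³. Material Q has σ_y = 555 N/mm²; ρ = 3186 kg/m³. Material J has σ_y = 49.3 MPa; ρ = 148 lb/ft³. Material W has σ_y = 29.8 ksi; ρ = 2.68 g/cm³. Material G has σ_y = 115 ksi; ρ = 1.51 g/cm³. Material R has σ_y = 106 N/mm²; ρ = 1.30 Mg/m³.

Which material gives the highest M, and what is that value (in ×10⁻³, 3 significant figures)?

In SI units:
  material L: σ_y = 55.43 MPa, ρ = 1139 kg/m³
  material Q: σ_y = 555.0 MPa, ρ = 3186 kg/m³
  material J: σ_y = 49.30 MPa, ρ = 2371 kg/m³
  material W: σ_y = 205.5 MPa, ρ = 2680 kg/m³
  material G: σ_y = 792.9 MPa, ρ = 1510 kg/m³
  material R: σ_y = 106.0 MPa, ρ = 1300 kg/m³
  material G: M = 56.7×10⁻³
  material Q: M = 21.2×10⁻³
  material R: M = 17.2×10⁻³
  material W: M = 13.0×10⁻³
  material L: M = 12.8×10⁻³
  material J: M = 5.67×10⁻³
Highest index: material G.

material G, M = 56.7×10⁻³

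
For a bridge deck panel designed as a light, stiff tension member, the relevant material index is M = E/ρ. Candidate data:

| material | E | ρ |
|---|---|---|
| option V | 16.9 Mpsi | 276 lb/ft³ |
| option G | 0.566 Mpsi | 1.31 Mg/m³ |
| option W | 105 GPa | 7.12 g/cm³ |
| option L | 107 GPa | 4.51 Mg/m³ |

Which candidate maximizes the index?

Putting every candidate on a common basis:
  option V: E = 116.5 GPa, ρ = 4421 kg/m³
  option G: E = 3.902 GPa, ρ = 1310 kg/m³
  option W: E = 105.0 GPa, ρ = 7120 kg/m³
  option L: E = 107.0 GPa, ρ = 4510 kg/m³
  option V: M = 26.4 MN·m/kg
  option L: M = 23.7 MN·m/kg
  option W: M = 14.7 MN·m/kg
  option G: M = 2.98 MN·m/kg
Highest index: option V.

option V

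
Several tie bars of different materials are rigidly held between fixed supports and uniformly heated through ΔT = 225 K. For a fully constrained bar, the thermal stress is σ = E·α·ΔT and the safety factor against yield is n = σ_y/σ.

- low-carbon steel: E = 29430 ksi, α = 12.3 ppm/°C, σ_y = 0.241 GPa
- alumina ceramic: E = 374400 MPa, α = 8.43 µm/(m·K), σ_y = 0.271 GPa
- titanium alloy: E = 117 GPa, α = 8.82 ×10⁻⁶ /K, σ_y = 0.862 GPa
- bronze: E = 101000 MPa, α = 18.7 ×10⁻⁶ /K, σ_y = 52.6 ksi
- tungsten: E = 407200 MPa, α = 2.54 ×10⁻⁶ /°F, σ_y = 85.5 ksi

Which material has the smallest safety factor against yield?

alumina ceramic

Converting E to GPa, α to ×10⁻⁶/K, σ_y to MPa, then σ and n for each:
  low-carbon steel: E = 202.9, α = 12.3, σ_y = 241.0 → σ = 562 MPa, n = 0.429
  alumina ceramic: E = 374.4, α = 8.43, σ_y = 271.0 → σ = 710 MPa, n = 0.382
  titanium alloy: E = 117.0, α = 8.82, σ_y = 862.0 → σ = 232 MPa, n = 3.71
  bronze: E = 101.0, α = 18.7, σ_y = 362.7 → σ = 425 MPa, n = 0.853
  tungsten: E = 407.2, α = 4.57, σ_y = 589.5 → σ = 419 MPa, n = 1.41
Alumina ceramic has the lowest safety factor, n = 0.382.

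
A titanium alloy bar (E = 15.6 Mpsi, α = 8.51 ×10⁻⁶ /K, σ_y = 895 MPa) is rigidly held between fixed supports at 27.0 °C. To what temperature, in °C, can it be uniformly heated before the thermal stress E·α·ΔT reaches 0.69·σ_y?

702 °C

E = 15.6 Mpsi = 107.6 GPa.
E·α·ΔT = 617.5 MPa ⇒ ΔT = 617.5 / (107.6×10³ × 8.51×10⁻⁶) = 674.7 K.
T = 27.0 + 674.7 = 701.7 °C.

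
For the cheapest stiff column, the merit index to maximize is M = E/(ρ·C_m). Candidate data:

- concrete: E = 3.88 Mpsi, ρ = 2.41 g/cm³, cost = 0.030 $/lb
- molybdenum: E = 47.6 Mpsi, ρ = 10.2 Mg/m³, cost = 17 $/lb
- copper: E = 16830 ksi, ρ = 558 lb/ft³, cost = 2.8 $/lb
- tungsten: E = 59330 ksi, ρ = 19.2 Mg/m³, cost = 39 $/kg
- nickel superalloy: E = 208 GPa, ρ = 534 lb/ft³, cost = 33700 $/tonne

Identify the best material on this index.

concrete

After converting to SI:
  concrete: E = 26.75 GPa, ρ = 2410 kg/m³, cost = 0.06614 $/kg
  molybdenum: E = 328.2 GPa, ρ = 10200 kg/m³, cost = 37.48 $/kg
  copper: E = 116.0 GPa, ρ = 8938 kg/m³, cost = 6.173 $/kg
  tungsten: E = 409.1 GPa, ρ = 19200 kg/m³, cost = 39.00 $/kg
  nickel superalloy: E = 208.0 GPa, ρ = 8554 kg/m³, cost = 33.70 $/kg
  concrete: M = 168 MN·m per $
  copper: M = 2.10 MN·m per $
  molybdenum: M = 0.859 MN·m per $
  nickel superalloy: M = 0.722 MN·m per $
  tungsten: M = 0.546 MN·m per $
The maximum is for concrete.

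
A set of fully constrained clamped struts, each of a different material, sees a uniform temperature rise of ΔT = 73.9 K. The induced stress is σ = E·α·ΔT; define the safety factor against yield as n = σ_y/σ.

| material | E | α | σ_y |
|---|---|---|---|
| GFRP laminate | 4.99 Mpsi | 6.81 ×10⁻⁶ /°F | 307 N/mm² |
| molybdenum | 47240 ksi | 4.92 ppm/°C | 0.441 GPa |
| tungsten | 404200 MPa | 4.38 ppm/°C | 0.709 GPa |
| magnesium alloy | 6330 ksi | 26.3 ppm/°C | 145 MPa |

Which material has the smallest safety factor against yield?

magnesium alloy

Converting E to GPa, α to ×10⁻⁶/K, σ_y to MPa, then σ and n for each:
  GFRP laminate: E = 34.40, α = 12.3, σ_y = 307.0 → σ = 31.2 MPa, n = 9.85
  molybdenum: E = 325.7, α = 4.92, σ_y = 441.0 → σ = 118 MPa, n = 3.72
  tungsten: E = 404.2, α = 4.38, σ_y = 709.0 → σ = 131 MPa, n = 5.42
  magnesium alloy: E = 43.64, α = 26.3, σ_y = 145.0 → σ = 84.8 MPa, n = 1.71
Magnesium alloy has the lowest safety factor, n = 1.71.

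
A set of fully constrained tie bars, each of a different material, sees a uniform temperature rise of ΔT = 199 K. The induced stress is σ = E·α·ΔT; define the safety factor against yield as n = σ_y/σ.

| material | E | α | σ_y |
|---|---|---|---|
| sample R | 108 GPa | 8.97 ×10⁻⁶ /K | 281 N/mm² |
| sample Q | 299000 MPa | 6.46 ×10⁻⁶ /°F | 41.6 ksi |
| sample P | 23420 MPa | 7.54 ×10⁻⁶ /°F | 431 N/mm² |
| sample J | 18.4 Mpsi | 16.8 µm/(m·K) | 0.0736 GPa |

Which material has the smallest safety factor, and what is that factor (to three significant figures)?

sample J, n = 0.174

In consistent units (E in GPa, α in ×10⁻⁶/K, σ_y in MPa):
  sample R: E = 108.0, α = 8.97, σ_y = 281.0 → σ = 193 MPa, n = 1.46
  sample Q: E = 299.0, α = 11.6, σ_y = 286.8 → σ = 692 MPa, n = 0.415
  sample P: E = 23.42, α = 13.6, σ_y = 431.0 → σ = 63.3 MPa, n = 6.81
  sample J: E = 126.9, α = 16.8, σ_y = 73.60 → σ = 424 MPa, n = 0.174
The minimum is sample J at n = 0.174.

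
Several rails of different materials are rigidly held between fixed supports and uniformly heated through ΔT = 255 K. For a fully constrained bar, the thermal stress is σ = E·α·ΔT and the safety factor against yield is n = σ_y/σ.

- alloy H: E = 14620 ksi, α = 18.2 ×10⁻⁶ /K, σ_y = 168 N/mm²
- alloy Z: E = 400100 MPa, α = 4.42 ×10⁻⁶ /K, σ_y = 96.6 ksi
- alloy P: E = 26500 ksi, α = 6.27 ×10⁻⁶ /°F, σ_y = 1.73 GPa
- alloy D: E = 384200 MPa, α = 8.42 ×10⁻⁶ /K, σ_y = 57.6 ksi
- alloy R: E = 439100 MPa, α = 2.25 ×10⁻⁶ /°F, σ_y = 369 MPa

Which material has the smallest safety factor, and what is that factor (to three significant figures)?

alloy H, n = 0.359

With everything in SI (GPa, ×10⁻⁶/K, MPa):
  alloy H: E = 100.8, α = 18.2, σ_y = 168.0 → σ = 468 MPa, n = 0.359
  alloy Z: E = 400.1, α = 4.42, σ_y = 666.0 → σ = 451 MPa, n = 1.48
  alloy P: E = 182.7, α = 11.3, σ_y = 1730 → σ = 526 MPa, n = 3.29
  alloy D: E = 384.2, α = 8.42, σ_y = 397.1 → σ = 825 MPa, n = 0.481
  alloy R: E = 439.1, α = 4.05, σ_y = 369.0 → σ = 453 MPa, n = 0.814
The minimum is alloy H at n = 0.359.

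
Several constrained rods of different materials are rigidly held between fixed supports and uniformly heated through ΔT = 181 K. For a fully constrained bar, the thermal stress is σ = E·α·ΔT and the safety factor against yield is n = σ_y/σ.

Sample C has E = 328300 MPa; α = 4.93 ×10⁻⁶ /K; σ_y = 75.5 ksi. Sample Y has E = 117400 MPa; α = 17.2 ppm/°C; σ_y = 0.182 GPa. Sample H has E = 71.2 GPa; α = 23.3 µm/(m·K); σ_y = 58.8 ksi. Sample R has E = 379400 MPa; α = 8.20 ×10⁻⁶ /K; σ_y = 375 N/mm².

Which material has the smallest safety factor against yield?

sample Y

In consistent units (E in GPa, α in ×10⁻⁶/K, σ_y in MPa):
  sample C: E = 328.3, α = 4.93, σ_y = 520.6 → σ = 293 MPa, n = 1.78
  sample Y: E = 117.4, α = 17.2, σ_y = 182.0 → σ = 365 MPa, n = 0.498
  sample H: E = 71.20, α = 23.3, σ_y = 405.4 → σ = 300 MPa, n = 1.35
  sample R: E = 379.4, α = 8.20, σ_y = 375.0 → σ = 563 MPa, n = 0.666
The minimum is sample Y at n = 0.498.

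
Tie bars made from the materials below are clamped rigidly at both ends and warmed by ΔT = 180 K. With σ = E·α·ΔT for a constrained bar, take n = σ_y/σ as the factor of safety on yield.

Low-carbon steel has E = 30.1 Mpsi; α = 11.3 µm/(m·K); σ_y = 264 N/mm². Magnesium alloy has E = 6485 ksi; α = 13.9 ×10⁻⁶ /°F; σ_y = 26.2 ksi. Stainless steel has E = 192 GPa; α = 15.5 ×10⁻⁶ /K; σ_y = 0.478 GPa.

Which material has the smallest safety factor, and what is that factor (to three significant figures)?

low-carbon steel, n = 0.625

Converting E to GPa, α to ×10⁻⁶/K, σ_y to MPa, then σ and n for each:
  low-carbon steel: E = 207.5, α = 11.3, σ_y = 264.0 → σ = 422 MPa, n = 0.625
  magnesium alloy: E = 44.71, α = 25.0, σ_y = 180.6 → σ = 201 MPa, n = 0.897
  stainless steel: E = 192.0, α = 15.5, σ_y = 478.0 → σ = 536 MPa, n = 0.892
Low-carbon steel has the lowest safety factor, n = 0.625.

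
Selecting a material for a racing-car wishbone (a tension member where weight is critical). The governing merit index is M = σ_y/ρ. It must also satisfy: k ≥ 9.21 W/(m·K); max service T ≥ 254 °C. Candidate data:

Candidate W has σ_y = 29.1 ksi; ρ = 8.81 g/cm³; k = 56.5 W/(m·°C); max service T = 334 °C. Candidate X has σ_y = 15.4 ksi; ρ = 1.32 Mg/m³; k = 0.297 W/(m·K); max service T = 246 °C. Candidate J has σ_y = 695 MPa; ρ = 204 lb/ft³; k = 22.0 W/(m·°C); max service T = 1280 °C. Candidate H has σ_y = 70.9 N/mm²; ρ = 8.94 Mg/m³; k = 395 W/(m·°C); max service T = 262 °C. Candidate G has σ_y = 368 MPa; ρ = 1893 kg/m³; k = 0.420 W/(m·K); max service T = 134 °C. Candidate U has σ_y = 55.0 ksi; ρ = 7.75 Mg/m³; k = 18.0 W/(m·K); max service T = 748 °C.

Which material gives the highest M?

candidate J

Screen on constraints: k ≥ 9.21 W/(m·K); max service T ≥ 254 °C. Survivors: candidate W, candidate J, candidate H, candidate U.
After converting to SI:
  candidate W: σ_y = 200.6 MPa, ρ = 8810 kg/m³
  candidate J: σ_y = 695.0 MPa, ρ = 3268 kg/m³
  candidate H: σ_y = 70.90 MPa, ρ = 8940 kg/m³
  candidate U: σ_y = 379.2 MPa, ρ = 7750 kg/m³
  candidate J: M = 213 kN·m/kg
  candidate U: M = 48.9 kN·m/kg
  candidate W: M = 22.8 kN·m/kg
  candidate H: M = 7.93 kN·m/kg
Candidate J ranks first.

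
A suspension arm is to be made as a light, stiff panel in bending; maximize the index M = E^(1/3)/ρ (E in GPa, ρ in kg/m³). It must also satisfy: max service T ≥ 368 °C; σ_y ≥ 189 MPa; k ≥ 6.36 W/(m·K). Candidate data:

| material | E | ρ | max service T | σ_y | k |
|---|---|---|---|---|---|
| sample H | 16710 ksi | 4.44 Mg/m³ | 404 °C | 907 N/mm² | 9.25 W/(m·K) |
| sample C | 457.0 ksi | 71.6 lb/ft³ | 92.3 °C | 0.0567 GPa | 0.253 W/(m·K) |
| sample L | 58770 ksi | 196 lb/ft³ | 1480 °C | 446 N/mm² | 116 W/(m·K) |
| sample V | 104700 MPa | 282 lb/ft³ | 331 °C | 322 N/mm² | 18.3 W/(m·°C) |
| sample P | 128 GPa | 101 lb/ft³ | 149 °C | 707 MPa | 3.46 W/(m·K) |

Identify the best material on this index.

sample L

Screen on constraints: max service T ≥ 368 °C; σ_y ≥ 189 MPa; k ≥ 6.36 W/(m·K). Survivors: sample H, sample L.
In SI units:
  sample H: E = 115.2 GPa, ρ = 4440 kg/m³
  sample L: E = 405.2 GPa, ρ = 3140 kg/m³
  sample L: M = 2.36×10⁻³
  sample H: M = 1.10×10⁻³
Sample L ranks first.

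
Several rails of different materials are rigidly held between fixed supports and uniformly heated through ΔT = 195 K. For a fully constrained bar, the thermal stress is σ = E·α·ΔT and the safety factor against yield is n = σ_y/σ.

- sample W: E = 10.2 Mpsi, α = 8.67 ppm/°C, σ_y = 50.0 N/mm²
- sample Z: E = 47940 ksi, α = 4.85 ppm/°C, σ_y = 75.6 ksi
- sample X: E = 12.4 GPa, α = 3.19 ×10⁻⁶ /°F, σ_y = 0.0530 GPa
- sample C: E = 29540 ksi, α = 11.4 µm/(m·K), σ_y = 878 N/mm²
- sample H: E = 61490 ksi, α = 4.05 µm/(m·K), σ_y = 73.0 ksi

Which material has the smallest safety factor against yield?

In consistent units (E in GPa, α in ×10⁻⁶/K, σ_y in MPa):
  sample W: E = 70.33, α = 8.67, σ_y = 50.00 → σ = 119 MPa, n = 0.421
  sample Z: E = 330.5, α = 4.85, σ_y = 521.2 → σ = 313 MPa, n = 1.67
  sample X: E = 12.40, α = 5.74, σ_y = 53.00 → σ = 13.9 MPa, n = 3.82
  sample C: E = 203.7, α = 11.4, σ_y = 878.0 → σ = 453 MPa, n = 1.94
  sample H: E = 424.0, α = 4.05, σ_y = 503.3 → σ = 335 MPa, n = 1.50
The minimum is sample W at n = 0.421.

sample W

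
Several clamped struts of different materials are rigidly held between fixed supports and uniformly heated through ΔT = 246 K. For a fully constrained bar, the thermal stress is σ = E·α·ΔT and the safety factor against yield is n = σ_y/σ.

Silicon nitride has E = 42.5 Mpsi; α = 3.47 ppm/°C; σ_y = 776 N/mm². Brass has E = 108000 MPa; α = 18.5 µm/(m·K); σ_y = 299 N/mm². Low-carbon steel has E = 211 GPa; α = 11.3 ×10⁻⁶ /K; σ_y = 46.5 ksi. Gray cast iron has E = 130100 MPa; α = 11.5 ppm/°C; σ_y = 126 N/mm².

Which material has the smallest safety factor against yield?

gray cast iron

Per material, after unit conversion:
  silicon nitride: E = 293.0, α = 3.47, σ_y = 776.0 → σ = 250 MPa, n = 3.10
  brass: E = 108.0, α = 18.5, σ_y = 299.0 → σ = 492 MPa, n = 0.608
  low-carbon steel: E = 211.0, α = 11.3, σ_y = 320.6 → σ = 587 MPa, n = 0.547
  gray cast iron: E = 130.1, α = 11.5, σ_y = 126.0 → σ = 368 MPa, n = 0.342
Gray cast iron has the lowest safety factor, n = 0.342.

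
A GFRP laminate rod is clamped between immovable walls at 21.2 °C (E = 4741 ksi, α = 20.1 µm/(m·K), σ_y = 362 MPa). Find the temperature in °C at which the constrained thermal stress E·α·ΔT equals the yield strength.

572 °C

E = 4741 ksi = 32.69 GPa.
E·α·ΔT = 362.0 MPa ⇒ ΔT = 362.0 / (32.69×10³ × 20.1×10⁻⁶) = 551.0 K.
T = 21.2 + 551.0 = 572.2 °C.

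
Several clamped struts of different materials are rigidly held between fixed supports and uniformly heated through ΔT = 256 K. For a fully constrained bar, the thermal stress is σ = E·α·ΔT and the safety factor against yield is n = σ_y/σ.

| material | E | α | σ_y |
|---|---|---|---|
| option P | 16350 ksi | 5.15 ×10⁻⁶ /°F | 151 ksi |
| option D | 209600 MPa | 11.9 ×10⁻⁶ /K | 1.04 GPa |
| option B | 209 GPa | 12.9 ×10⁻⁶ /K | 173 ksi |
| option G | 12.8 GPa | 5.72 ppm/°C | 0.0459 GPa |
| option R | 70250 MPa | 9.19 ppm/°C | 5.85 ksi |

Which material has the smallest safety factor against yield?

option R

In consistent units (E in GPa, α in ×10⁻⁶/K, σ_y in MPa):
  option P: E = 112.7, α = 9.27, σ_y = 1041 → σ = 268 MPa, n = 3.89
  option D: E = 209.6, α = 11.9, σ_y = 1040 → σ = 639 MPa, n = 1.63
  option B: E = 209.0, α = 12.9, σ_y = 1193 → σ = 690 MPa, n = 1.73
  option G: E = 12.80, α = 5.72, σ_y = 45.90 → σ = 18.7 MPa, n = 2.45
  option R: E = 70.25, α = 9.19, σ_y = 40.33 → σ = 165 MPa, n = 0.244
Smallest n: option R with n = 0.244.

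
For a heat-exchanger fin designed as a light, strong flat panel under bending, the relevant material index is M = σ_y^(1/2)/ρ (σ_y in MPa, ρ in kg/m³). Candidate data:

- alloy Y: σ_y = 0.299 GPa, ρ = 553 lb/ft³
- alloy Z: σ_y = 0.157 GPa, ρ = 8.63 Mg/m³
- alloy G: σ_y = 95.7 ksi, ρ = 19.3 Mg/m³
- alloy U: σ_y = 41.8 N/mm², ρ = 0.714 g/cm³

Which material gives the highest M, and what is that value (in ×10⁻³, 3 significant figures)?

Putting every candidate on a common basis:
  alloy Y: σ_y = 299.0 MPa, ρ = 8858 kg/m³
  alloy Z: σ_y = 157.0 MPa, ρ = 8630 kg/m³
  alloy G: σ_y = 659.8 MPa, ρ = 19300 kg/m³
  alloy U: σ_y = 41.80 MPa, ρ = 714.0 kg/m³
  alloy U: M = 9.06×10⁻³
  alloy Y: M = 1.95×10⁻³
  alloy Z: M = 1.45×10⁻³
  alloy G: M = 1.33×10⁻³
Highest index: alloy U.

alloy U, M = 9.06×10⁻³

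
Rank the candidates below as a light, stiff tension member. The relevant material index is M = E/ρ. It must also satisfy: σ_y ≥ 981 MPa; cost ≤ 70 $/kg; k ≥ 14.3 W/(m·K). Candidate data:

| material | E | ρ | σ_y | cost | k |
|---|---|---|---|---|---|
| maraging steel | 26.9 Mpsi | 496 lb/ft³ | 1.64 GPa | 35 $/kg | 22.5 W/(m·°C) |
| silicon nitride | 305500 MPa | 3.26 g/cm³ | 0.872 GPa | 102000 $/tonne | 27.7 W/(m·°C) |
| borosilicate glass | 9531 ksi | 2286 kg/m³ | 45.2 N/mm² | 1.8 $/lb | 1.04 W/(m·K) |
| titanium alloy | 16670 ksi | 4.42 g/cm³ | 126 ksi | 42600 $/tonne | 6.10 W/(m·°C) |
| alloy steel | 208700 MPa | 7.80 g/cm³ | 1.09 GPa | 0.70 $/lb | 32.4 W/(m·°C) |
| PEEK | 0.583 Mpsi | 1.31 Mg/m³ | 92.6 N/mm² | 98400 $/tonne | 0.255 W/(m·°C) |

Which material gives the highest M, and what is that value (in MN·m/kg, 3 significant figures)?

alloy steel, M = 26.8 MN·m/kg

Screen on constraints: σ_y ≥ 981 MPa; cost ≤ 70 $/kg; k ≥ 14.3 W/(m·K). Survivors: maraging steel, alloy steel.
Convert each candidate to consistent units, then evaluate M:
  maraging steel: E = 185.5 GPa, ρ = 7945 kg/m³
  alloy steel: E = 208.7 GPa, ρ = 7800 kg/m³
  alloy steel: M = 26.8 MN·m/kg
  maraging steel: M = 23.3 MN·m/kg
The maximum is for alloy steel.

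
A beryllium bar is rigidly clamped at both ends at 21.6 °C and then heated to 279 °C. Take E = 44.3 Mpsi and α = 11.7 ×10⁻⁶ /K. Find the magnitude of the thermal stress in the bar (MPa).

920 MPa

E = 44.3 Mpsi = 305.4 GPa.
ΔT = 257.4 K. Constrained thermal stress σ = E·α·ΔT = 305.4×10³ MPa × 11.7×10⁻⁶ × 257.4 = 920 MPa (compressive).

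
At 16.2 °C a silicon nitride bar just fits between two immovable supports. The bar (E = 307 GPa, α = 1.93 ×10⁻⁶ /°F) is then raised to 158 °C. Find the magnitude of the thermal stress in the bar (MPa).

151 MPa

α = 1.93×10⁻⁶/°F × 9/5 = 3.47×10⁻⁶/K.
ΔT = 141.8 K. Constrained thermal stress σ = E·α·ΔT = 307.0×10³ MPa × 3.47×10⁻⁶ × 141.8 = 151 MPa (compressive).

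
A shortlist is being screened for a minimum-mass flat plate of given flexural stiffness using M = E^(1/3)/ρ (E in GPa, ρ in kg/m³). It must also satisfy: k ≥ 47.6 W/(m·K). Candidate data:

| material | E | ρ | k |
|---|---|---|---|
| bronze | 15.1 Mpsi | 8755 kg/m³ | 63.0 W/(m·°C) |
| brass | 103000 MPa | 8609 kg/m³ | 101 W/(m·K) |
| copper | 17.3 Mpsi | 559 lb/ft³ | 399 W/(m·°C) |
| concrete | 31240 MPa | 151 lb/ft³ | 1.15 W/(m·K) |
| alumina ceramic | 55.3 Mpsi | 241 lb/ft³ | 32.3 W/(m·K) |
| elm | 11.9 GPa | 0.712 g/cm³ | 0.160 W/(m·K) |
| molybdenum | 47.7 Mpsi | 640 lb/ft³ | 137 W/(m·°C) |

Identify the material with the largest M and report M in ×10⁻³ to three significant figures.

Screen on constraints: k ≥ 47.6 W/(m·K). Survivors: bronze, brass, copper, molybdenum.
After converting to SI:
  bronze: E = 104.1 GPa, ρ = 8755 kg/m³
  brass: E = 103.0 GPa, ρ = 8609 kg/m³
  copper: E = 119.3 GPa, ρ = 8954 kg/m³
  molybdenum: E = 328.9 GPa, ρ = 10250 kg/m³
  molybdenum: M = 0.673×10⁻³
  copper: M = 0.550×10⁻³
  brass: M = 0.544×10⁻³
  bronze: M = 0.537×10⁻³
Molybdenum has the largest M.

molybdenum, M = 0.673×10⁻³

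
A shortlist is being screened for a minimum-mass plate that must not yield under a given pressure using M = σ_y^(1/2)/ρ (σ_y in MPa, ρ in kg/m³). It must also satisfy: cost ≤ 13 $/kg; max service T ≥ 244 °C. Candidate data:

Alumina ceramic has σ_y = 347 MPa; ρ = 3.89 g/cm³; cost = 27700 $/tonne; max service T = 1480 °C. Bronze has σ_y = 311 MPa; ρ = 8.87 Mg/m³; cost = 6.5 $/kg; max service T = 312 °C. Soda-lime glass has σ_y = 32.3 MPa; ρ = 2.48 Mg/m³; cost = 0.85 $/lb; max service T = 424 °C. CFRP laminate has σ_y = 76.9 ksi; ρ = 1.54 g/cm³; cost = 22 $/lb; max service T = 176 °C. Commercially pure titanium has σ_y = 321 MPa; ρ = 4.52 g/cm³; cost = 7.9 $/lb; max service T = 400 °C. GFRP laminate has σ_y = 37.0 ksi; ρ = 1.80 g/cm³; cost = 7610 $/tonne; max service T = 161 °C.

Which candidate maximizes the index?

Screen on constraints: cost ≤ 13 $/kg; max service T ≥ 244 °C. Survivors: bronze, soda-lime glass.
After converting to SI:
  bronze: σ_y = 311.0 MPa, ρ = 8870 kg/m³
  soda-lime glass: σ_y = 32.30 MPa, ρ = 2480 kg/m³
  soda-lime glass: M = 2.29×10⁻³
  bronze: M = 1.99×10⁻³
Soda-lime glass ranks first.

soda-lime glass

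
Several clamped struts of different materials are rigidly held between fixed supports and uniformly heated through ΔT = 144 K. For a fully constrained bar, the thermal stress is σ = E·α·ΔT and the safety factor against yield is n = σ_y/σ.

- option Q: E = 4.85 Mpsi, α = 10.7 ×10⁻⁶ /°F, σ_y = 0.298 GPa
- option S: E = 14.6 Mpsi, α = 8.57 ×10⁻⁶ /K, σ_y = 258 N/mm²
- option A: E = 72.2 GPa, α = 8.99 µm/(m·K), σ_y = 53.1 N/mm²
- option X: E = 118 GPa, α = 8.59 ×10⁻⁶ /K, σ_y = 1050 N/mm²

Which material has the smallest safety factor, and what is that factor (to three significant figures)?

With everything in SI (GPa, ×10⁻⁶/K, MPa):
  option Q: E = 33.44, α = 19.3, σ_y = 298.0 → σ = 92.7 MPa, n = 3.21
  option S: E = 100.7, α = 8.57, σ_y = 258.0 → σ = 124 MPa, n = 2.08
  option A: E = 72.20, α = 8.99, σ_y = 53.10 → σ = 93.5 MPa, n = 0.568
  option X: E = 118.0, α = 8.59, σ_y = 1050 → σ = 146 MPa, n = 7.19
Smallest n: option A with n = 0.568.

option A, n = 0.568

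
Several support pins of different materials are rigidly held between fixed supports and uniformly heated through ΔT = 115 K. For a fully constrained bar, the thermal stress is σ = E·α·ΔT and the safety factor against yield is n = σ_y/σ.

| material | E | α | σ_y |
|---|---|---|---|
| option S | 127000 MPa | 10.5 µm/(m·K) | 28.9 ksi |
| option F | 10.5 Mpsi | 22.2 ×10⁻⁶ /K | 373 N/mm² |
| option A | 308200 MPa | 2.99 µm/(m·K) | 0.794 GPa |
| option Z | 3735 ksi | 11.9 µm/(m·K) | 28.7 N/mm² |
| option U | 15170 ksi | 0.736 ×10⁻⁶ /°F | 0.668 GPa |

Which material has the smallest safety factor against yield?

option Z

Per material, after unit conversion:
  option S: E = 127.0, α = 10.5, σ_y = 199.3 → σ = 153 MPa, n = 1.30
  option F: E = 72.39, α = 22.2, σ_y = 373.0 → σ = 185 MPa, n = 2.02
  option A: E = 308.2, α = 2.99, σ_y = 794.0 → σ = 106 MPa, n = 7.49
  option Z: E = 25.75, α = 11.9, σ_y = 28.70 → σ = 35.2 MPa, n = 0.814
  option U: E = 104.6, α = 1.32, σ_y = 668.0 → σ = 15.9 MPa, n = 41.9
Option Z has the lowest safety factor, n = 0.814.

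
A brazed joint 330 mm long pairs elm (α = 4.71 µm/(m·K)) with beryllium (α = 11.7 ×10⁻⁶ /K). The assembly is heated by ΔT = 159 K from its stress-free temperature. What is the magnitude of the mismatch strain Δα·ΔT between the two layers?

1.11×10⁻³

Δα = |4.71 − 11.7|×10⁻⁶/K = 6.99×10⁻⁶/K.
Mismatch strain = Δα·ΔT = 6.99×10⁻⁶ × 159.0 = 1.11×10⁻³.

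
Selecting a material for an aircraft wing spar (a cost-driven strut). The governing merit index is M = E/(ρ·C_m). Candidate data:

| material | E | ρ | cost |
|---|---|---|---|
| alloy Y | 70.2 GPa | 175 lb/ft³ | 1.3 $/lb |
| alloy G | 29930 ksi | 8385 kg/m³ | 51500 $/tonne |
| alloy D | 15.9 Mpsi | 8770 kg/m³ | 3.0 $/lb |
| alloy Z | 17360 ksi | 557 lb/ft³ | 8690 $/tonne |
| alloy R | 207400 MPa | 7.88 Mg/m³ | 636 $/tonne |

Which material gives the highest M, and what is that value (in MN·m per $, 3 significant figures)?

alloy R, M = 41.4 MN·m per $

Putting every candidate on a common basis:
  alloy Y: E = 70.20 GPa, ρ = 2803 kg/m³, cost = 2.866 $/kg
  alloy G: E = 206.4 GPa, ρ = 8385 kg/m³, cost = 51.50 $/kg
  alloy D: E = 109.6 GPa, ρ = 8770 kg/m³, cost = 6.614 $/kg
  alloy Z: E = 119.7 GPa, ρ = 8922 kg/m³, cost = 8.690 $/kg
  alloy R: E = 207.4 GPa, ρ = 7880 kg/m³, cost = 0.6360 $/kg
  alloy R: M = 41.4 MN·m per $
  alloy Y: M = 8.74 MN·m per $
  alloy D: M = 1.89 MN·m per $
  alloy Z: M = 1.54 MN·m per $
  alloy G: M = 0.478 MN·m per $
The maximum is for alloy R.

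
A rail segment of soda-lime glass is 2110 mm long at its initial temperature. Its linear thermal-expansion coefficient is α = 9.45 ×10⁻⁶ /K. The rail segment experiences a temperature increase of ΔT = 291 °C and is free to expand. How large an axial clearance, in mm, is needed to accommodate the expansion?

ΔL = α·L₀·ΔT = 9.45×10⁻⁶ × 2110 mm × 291.0 K = 5.80 mm.

5.80 mm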